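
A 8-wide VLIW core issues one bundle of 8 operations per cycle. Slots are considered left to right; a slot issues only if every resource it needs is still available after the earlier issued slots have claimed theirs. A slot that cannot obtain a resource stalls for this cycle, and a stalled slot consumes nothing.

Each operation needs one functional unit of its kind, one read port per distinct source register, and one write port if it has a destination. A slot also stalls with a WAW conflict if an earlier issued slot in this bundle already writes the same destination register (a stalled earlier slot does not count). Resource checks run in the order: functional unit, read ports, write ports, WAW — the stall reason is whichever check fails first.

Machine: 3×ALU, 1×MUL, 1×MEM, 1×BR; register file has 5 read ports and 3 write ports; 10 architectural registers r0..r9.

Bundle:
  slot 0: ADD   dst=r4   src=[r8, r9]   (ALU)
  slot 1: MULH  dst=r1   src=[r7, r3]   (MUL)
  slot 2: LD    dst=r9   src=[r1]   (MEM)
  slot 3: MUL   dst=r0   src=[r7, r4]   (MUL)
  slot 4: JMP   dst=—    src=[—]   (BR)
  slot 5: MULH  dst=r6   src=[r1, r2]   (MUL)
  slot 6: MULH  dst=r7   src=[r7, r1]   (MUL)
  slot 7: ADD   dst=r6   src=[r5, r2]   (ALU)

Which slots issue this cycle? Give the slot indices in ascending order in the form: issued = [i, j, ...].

issued = [0, 1, 2, 4]

#0 ALU src=r8,r9 dispatched  <A:2 Mu:1 Ld:1 B:1 rd:3 wr:2>
#1 MUL src=r7,r3 dispatched  <A:2 Mu:0 Ld:1 B:1 rd:1 wr:1>
#2 MEM src=r1 dispatched  <A:2 Mu:0 Ld:0 B:1 rd:0 wr:0>
#3 MUL src=r7,r4 held:FU  <A:2 Mu:0 Ld:0 B:1 rd:0 wr:0>
#4 BR src=- dispatched  <A:2 Mu:0 Ld:0 B:0 rd:0 wr:0>
#5 MUL src=r1,r2 held:FU  <A:2 Mu:0 Ld:0 B:0 rd:0 wr:0>
#6 MUL src=r7,r1 held:FU  <A:2 Mu:0 Ld:0 B:0 rd:0 wr:0>
#7 ALU src=r5,r2 held:RD_PORT  <A:2 Mu:0 Ld:0 B:0 rd:0 wr:0>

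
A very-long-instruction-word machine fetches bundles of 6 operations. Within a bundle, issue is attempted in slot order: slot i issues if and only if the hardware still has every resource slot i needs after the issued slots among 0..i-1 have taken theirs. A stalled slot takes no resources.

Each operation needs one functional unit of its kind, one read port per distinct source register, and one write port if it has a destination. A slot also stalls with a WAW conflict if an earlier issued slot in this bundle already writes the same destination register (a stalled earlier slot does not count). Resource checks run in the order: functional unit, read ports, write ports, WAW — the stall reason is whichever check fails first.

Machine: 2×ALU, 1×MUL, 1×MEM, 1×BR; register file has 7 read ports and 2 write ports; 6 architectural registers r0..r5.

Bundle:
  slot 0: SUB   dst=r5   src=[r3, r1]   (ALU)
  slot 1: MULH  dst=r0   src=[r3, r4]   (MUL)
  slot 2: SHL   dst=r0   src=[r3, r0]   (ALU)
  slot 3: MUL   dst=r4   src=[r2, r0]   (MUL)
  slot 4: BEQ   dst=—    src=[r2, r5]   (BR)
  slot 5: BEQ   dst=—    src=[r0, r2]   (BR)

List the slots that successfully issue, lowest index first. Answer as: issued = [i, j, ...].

slot 0 (ALU): ISSUE — free A1,Mu1,Ld1,B1 rp5 wp1
slot 1 (MUL): ISSUE — free A1,Mu0,Ld1,B1 rp3 wp0
slot 2 (ALU): stall WR_PORT — free A1,Mu0,Ld1,B1 rp3 wp0
slot 3 (MUL): stall FU — free A1,Mu0,Ld1,B1 rp3 wp0
slot 4 (BR): ISSUE — free A1,Mu0,Ld1,B0 rp1 wp0
slot 5 (BR): stall FU — free A1,Mu0,Ld1,B0 rp1 wp0

issued = [0, 1, 4]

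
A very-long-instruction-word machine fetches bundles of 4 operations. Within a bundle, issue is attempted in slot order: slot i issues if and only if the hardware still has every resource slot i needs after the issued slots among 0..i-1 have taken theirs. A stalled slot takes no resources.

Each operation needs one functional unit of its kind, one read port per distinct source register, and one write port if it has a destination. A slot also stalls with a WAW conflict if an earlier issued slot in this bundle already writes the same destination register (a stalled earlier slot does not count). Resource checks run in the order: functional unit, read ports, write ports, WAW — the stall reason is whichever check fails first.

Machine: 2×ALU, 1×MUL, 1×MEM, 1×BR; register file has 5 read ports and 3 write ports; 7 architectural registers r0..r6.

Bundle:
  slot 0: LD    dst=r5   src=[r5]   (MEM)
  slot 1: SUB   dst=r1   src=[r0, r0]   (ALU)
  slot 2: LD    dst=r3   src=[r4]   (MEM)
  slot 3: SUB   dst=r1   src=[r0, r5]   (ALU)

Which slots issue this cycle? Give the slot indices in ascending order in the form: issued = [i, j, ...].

slot 0 (MEM): ISSUE — free A2,Mu1,Ld0,B1 rp4 wp2
slot 1 (ALU): ISSUE — free A1,Mu1,Ld0,B1 rp3 wp1
slot 2 (MEM): stall FU — free A1,Mu1,Ld0,B1 rp3 wp1
slot 3 (ALU): stall WAW — free A1,Mu1,Ld0,B1 rp3 wp1

issued = [0, 1]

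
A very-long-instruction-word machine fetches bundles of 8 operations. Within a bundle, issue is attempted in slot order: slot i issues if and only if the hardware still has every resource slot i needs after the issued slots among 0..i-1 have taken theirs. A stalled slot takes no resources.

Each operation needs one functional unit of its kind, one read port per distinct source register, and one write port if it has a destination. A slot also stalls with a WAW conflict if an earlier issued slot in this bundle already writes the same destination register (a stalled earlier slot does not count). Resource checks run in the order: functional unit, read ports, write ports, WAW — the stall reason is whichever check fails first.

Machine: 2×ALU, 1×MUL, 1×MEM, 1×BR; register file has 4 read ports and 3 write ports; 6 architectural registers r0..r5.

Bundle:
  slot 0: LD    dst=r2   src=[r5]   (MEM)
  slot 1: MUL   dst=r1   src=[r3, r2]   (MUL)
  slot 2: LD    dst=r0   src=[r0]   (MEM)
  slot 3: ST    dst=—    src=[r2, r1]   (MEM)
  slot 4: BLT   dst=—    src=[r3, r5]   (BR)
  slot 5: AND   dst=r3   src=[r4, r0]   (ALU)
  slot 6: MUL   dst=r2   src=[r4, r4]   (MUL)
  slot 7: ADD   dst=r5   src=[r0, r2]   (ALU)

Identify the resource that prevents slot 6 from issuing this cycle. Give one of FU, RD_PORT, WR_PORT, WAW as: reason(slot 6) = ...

  0. MEM→r2 ⇒ go  {2A/1Mu/0Ld/1B | 3r 2w}
  1. MUL→r1 ⇒ go  {2A/0Mu/0Ld/1B | 1r 1w}
  2. MEM→r0 ⇒ no(FU)  {2A/0Mu/0Ld/1B | 1r 1w}
  3. MEM ⇒ no(FU)  {2A/0Mu/0Ld/1B | 1r 1w}
  4. BR ⇒ no(RD_PORT)  {2A/0Mu/0Ld/1B | 1r 1w}
  5. ALU→r3 ⇒ no(RD_PORT)  {2A/0Mu/0Ld/1B | 1r 1w}
  6. MUL→r2 ⇒ no(FU)  {2A/0Mu/0Ld/1B | 1r 1w}
  7. ALU→r5 ⇒ no(RD_PORT)  {2A/0Mu/0Ld/1B | 1r 1w}

reason(slot 6) = FU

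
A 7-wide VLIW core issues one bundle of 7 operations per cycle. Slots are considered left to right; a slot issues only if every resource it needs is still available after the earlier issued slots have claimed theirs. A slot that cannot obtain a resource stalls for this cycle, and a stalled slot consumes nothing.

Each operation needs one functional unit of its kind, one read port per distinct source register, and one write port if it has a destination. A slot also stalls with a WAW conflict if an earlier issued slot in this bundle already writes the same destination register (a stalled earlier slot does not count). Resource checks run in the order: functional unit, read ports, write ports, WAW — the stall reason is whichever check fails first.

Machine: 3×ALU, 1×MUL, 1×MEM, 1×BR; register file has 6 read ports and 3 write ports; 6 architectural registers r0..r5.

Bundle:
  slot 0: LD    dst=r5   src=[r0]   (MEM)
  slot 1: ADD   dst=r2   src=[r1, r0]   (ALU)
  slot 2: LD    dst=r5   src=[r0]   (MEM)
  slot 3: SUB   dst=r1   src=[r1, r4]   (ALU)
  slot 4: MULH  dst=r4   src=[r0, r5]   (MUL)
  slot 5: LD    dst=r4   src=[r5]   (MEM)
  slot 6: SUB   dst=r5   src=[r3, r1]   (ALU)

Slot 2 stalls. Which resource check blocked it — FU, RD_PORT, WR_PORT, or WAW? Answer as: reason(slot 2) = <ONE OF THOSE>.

reason(slot 2) = FU

[0] MEM needs rd=1 wr=1: ok; after: ALU=3 MUL=1 MEM=0 BR=1, R=5, W=2
[1] ALU needs rd=2 wr=1: ok; after: ALU=2 MUL=1 MEM=0 BR=1, R=3, W=1
[2] MEM needs rd=1 wr=1: FU; after: ALU=2 MUL=1 MEM=0 BR=1, R=3, W=1
[3] ALU needs rd=2 wr=1: ok; after: ALU=1 MUL=1 MEM=0 BR=1, R=1, W=0
[4] MUL needs rd=2 wr=1: RD_PORT; after: ALU=1 MUL=1 MEM=0 BR=1, R=1, W=0
[5] MEM needs rd=1 wr=1: FU; after: ALU=1 MUL=1 MEM=0 BR=1, R=1, W=0
[6] ALU needs rd=2 wr=1: RD_PORT; after: ALU=1 MUL=1 MEM=0 BR=1, R=1, W=0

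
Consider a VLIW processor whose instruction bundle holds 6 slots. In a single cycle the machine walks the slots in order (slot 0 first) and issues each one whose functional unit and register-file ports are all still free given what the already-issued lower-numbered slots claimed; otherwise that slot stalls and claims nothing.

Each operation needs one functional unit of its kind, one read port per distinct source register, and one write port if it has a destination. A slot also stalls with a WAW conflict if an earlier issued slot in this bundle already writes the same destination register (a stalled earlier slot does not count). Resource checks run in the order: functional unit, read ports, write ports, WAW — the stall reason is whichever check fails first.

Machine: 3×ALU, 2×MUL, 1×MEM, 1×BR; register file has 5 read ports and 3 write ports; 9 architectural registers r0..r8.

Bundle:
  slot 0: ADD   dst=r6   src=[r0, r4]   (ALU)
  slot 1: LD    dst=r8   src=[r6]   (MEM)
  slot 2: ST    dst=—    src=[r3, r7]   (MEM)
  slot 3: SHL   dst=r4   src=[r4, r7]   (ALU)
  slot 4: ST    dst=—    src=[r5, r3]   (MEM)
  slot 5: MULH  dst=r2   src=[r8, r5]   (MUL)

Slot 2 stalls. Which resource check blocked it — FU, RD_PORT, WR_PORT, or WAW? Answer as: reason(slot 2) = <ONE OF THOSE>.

  0. ALU→r6 ⇒ go  {2A/2Mu/1Ld/1B | 3r 2w}
  1. MEM→r8 ⇒ go  {2A/2Mu/0Ld/1B | 2r 1w}
  2. MEM ⇒ no(FU)  {2A/2Mu/0Ld/1B | 2r 1w}
  3. ALU→r4 ⇒ go  {1A/2Mu/0Ld/1B | 0r 0w}
  4. MEM ⇒ no(FU)  {1A/2Mu/0Ld/1B | 0r 0w}
  5. MUL→r2 ⇒ no(RD_PORT)  {1A/2Mu/0Ld/1B | 0r 0w}

reason(slot 2) = FU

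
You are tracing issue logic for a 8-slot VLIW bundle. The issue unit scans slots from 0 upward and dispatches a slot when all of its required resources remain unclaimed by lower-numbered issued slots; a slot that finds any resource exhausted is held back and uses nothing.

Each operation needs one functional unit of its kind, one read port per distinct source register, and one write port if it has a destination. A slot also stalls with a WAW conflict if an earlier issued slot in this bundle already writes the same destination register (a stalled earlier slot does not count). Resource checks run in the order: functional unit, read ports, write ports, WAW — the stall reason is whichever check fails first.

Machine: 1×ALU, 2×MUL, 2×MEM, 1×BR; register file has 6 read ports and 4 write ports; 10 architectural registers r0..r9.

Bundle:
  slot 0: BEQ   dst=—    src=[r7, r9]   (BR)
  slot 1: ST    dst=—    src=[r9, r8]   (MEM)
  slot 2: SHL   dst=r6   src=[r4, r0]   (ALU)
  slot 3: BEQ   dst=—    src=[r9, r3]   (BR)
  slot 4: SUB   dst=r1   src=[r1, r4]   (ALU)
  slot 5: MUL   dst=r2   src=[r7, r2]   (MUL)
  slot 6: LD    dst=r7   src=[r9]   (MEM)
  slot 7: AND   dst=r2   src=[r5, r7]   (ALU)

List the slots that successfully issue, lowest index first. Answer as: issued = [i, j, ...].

issued = [0, 1, 2]

[0] BR needs rd=2 wr=0: ok; after: ALU=1 MUL=2 MEM=2 BR=0, R=4, W=4
[1] MEM needs rd=2 wr=0: ok; after: ALU=1 MUL=2 MEM=1 BR=0, R=2, W=4
[2] ALU needs rd=2 wr=1: ok; after: ALU=0 MUL=2 MEM=1 BR=0, R=0, W=3
[3] BR needs rd=2 wr=0: FU; after: ALU=0 MUL=2 MEM=1 BR=0, R=0, W=3
[4] ALU needs rd=2 wr=1: FU; after: ALU=0 MUL=2 MEM=1 BR=0, R=0, W=3
[5] MUL needs rd=2 wr=1: RD_PORT; after: ALU=0 MUL=2 MEM=1 BR=0, R=0, W=3
[6] MEM needs rd=1 wr=1: RD_PORT; after: ALU=0 MUL=2 MEM=1 BR=0, R=0, W=3
[7] ALU needs rd=2 wr=1: FU; after: ALU=0 MUL=2 MEM=1 BR=0, R=0, W=3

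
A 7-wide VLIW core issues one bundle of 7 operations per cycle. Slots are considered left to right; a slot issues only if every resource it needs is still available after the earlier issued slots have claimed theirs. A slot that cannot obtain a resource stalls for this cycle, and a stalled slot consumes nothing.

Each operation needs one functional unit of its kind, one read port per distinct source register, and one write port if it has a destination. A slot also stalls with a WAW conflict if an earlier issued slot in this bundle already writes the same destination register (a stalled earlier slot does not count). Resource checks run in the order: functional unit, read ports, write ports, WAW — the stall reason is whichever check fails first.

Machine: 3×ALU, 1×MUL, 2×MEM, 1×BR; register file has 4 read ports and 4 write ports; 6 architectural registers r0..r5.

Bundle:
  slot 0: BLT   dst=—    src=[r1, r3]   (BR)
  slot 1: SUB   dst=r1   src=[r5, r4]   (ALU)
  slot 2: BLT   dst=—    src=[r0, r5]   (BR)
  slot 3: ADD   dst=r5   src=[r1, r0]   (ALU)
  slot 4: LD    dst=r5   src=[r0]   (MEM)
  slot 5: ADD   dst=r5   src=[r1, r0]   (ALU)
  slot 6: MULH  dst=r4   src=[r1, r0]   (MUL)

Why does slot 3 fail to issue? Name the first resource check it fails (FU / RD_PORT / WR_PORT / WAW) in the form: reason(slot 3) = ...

reason(slot 3) = RD_PORT

[0] BR needs rd=2 wr=0: ok; after: ALU=3 MUL=1 MEM=2 BR=0, R=2, W=4
[1] ALU needs rd=2 wr=1: ok; after: ALU=2 MUL=1 MEM=2 BR=0, R=0, W=3
[2] BR needs rd=2 wr=0: FU; after: ALU=2 MUL=1 MEM=2 BR=0, R=0, W=3
[3] ALU needs rd=2 wr=1: RD_PORT; after: ALU=2 MUL=1 MEM=2 BR=0, R=0, W=3
[4] MEM needs rd=1 wr=1: RD_PORT; after: ALU=2 MUL=1 MEM=2 BR=0, R=0, W=3
[5] ALU needs rd=2 wr=1: RD_PORT; after: ALU=2 MUL=1 MEM=2 BR=0, R=0, W=3
[6] MUL needs rd=2 wr=1: RD_PORT; after: ALU=2 MUL=1 MEM=2 BR=0, R=0, W=3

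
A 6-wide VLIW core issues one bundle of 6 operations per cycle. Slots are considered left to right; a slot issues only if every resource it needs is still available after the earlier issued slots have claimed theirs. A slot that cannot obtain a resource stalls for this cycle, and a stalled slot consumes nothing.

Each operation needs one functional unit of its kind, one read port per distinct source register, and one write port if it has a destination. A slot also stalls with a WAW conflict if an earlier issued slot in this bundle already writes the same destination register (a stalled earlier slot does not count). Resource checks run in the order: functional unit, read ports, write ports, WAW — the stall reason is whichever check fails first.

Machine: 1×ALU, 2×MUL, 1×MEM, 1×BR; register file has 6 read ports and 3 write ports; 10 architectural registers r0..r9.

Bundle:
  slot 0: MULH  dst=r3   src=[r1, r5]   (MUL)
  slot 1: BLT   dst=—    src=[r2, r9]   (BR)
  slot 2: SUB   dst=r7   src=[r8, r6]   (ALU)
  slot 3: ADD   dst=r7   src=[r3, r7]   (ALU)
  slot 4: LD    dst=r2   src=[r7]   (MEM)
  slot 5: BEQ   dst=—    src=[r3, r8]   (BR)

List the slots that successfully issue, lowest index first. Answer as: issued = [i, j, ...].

issued = [0, 1, 2]

(0) want 1×MUL +2rd +1wr — yes → AL1|MU1|ME1|BR1|rd4|wr2
(1) want 1×BR +2rd +0wr — yes → AL1|MU1|ME1|BR0|rd2|wr2
(2) want 1×ALU +2rd +1wr — yes → AL0|MU1|ME1|BR0|rd0|wr1
(3) want 1×ALU +2rd +1wr — FU → AL0|MU1|ME1|BR0|rd0|wr1
(4) want 1×MEM +1rd +1wr — RD_PORT → AL0|MU1|ME1|BR0|rd0|wr1
(5) want 1×BR +2rd +0wr — FU → AL0|MU1|ME1|BR0|rd0|wr1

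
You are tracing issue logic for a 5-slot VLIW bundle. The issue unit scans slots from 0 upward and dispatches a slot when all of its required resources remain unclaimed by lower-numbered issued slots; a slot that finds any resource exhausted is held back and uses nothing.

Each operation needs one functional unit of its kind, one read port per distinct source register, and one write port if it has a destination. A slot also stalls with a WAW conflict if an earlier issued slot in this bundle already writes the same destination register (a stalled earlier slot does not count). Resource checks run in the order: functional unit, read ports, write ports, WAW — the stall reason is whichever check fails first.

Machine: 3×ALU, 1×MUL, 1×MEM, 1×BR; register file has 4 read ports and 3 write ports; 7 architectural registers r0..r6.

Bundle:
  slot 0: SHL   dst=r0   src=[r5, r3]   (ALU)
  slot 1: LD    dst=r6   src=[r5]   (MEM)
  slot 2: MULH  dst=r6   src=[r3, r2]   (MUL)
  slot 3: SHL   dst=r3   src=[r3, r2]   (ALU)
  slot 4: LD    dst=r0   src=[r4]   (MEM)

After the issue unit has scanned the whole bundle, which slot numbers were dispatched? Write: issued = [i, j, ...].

  0. ALU→r0 ⇒ go  {2A/1Mu/1Ld/1B | 2r 2w}
  1. MEM→r6 ⇒ go  {2A/1Mu/0Ld/1B | 1r 1w}
  2. MUL→r6 ⇒ no(RD_PORT)  {2A/1Mu/0Ld/1B | 1r 1w}
  3. ALU→r3 ⇒ no(RD_PORT)  {2A/1Mu/0Ld/1B | 1r 1w}
  4. MEM→r0 ⇒ no(FU)  {2A/1Mu/0Ld/1B | 1r 1w}

issued = [0, 1]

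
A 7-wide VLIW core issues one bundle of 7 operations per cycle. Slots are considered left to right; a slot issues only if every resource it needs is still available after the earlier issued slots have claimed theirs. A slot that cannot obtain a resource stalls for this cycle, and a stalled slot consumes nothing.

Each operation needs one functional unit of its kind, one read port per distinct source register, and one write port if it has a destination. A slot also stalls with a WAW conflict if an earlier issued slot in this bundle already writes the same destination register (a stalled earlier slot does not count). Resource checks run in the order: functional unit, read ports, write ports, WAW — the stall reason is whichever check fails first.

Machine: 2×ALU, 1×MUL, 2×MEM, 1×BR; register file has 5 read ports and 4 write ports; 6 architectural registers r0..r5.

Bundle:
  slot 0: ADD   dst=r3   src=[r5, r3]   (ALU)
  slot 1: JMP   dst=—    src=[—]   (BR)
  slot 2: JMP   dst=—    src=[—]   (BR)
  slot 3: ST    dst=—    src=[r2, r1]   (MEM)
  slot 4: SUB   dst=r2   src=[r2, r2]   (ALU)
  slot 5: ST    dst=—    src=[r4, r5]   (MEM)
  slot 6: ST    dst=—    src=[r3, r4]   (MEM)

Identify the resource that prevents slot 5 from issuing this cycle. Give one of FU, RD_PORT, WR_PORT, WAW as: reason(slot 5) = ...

reason(slot 5) = RD_PORT

  0. ALU→r3 ⇒ go  {1A/1Mu/2Ld/1B | 3r 3w}
  1. BR ⇒ go  {1A/1Mu/2Ld/0B | 3r 3w}
  2. BR ⇒ no(FU)  {1A/1Mu/2Ld/0B | 3r 3w}
  3. MEM ⇒ go  {1A/1Mu/1Ld/0B | 1r 3w}
  4. ALU→r2 ⇒ go  {0A/1Mu/1Ld/0B | 0r 2w}
  5. MEM ⇒ no(RD_PORT)  {0A/1Mu/1Ld/0B | 0r 2w}
  6. MEM ⇒ no(RD_PORT)  {0A/1Mu/1Ld/0B | 0r 2w}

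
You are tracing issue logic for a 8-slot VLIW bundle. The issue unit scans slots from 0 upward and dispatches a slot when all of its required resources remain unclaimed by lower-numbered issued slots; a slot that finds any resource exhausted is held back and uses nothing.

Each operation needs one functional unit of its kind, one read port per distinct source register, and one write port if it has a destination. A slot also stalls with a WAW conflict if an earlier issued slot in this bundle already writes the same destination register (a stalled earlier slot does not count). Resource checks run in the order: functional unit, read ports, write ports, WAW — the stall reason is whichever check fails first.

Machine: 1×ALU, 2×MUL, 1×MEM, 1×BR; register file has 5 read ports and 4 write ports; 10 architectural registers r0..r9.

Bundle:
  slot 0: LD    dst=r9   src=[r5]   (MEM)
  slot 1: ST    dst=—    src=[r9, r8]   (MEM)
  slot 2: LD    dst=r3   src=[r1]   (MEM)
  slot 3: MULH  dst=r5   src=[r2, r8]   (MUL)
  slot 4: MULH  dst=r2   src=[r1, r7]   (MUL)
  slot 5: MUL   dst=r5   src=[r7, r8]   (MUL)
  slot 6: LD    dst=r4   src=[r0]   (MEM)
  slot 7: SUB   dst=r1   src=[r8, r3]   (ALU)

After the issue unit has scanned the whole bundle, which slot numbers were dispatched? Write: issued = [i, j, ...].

issued = [0, 3, 4]

[0] MEM needs rd=1 wr=1: ok; after: ALU=1 MUL=2 MEM=0 BR=1, R=4, W=3
[1] MEM needs rd=2 wr=0: FU; after: ALU=1 MUL=2 MEM=0 BR=1, R=4, W=3
[2] MEM needs rd=1 wr=1: FU; after: ALU=1 MUL=2 MEM=0 BR=1, R=4, W=3
[3] MUL needs rd=2 wr=1: ok; after: ALU=1 MUL=1 MEM=0 BR=1, R=2, W=2
[4] MUL needs rd=2 wr=1: ok; after: ALU=1 MUL=0 MEM=0 BR=1, R=0, W=1
[5] MUL needs rd=2 wr=1: FU; after: ALU=1 MUL=0 MEM=0 BR=1, R=0, W=1
[6] MEM needs rd=1 wr=1: FU; after: ALU=1 MUL=0 MEM=0 BR=1, R=0, W=1
[7] ALU needs rd=2 wr=1: RD_PORT; after: ALU=1 MUL=0 MEM=0 BR=1, R=0, W=1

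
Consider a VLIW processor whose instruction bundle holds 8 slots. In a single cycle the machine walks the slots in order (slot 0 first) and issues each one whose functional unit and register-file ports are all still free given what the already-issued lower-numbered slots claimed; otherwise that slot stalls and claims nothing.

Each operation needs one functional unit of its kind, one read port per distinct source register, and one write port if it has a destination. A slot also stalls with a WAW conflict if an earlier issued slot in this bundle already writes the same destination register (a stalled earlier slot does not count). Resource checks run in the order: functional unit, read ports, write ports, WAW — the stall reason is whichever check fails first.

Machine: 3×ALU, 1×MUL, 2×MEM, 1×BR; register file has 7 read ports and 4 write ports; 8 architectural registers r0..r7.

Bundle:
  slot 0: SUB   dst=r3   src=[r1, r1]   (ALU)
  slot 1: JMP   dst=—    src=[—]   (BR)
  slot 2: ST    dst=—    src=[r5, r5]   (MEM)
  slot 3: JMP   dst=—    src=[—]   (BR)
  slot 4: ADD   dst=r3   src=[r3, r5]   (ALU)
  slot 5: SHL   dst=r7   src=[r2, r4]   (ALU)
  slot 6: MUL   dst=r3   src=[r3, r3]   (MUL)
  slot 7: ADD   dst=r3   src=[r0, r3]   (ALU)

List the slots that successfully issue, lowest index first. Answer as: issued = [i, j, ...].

[0] ALU needs rd=1 wr=1: ok; after: ALU=2 MUL=1 MEM=2 BR=1, R=6, W=3
[1] BR needs rd=0 wr=0: ok; after: ALU=2 MUL=1 MEM=2 BR=0, R=6, W=3
[2] MEM needs rd=1 wr=0: ok; after: ALU=2 MUL=1 MEM=1 BR=0, R=5, W=3
[3] BR needs rd=0 wr=0: FU; after: ALU=2 MUL=1 MEM=1 BR=0, R=5, W=3
[4] ALU needs rd=2 wr=1: WAW; after: ALU=2 MUL=1 MEM=1 BR=0, R=5, W=3
[5] ALU needs rd=2 wr=1: ok; after: ALU=1 MUL=1 MEM=1 BR=0, R=3, W=2
[6] MUL needs rd=1 wr=1: WAW; after: ALU=1 MUL=1 MEM=1 BR=0, R=3, W=2
[7] ALU needs rd=2 wr=1: WAW; after: ALU=1 MUL=1 MEM=1 BR=0, R=3, W=2

issued = [0, 1, 2, 5]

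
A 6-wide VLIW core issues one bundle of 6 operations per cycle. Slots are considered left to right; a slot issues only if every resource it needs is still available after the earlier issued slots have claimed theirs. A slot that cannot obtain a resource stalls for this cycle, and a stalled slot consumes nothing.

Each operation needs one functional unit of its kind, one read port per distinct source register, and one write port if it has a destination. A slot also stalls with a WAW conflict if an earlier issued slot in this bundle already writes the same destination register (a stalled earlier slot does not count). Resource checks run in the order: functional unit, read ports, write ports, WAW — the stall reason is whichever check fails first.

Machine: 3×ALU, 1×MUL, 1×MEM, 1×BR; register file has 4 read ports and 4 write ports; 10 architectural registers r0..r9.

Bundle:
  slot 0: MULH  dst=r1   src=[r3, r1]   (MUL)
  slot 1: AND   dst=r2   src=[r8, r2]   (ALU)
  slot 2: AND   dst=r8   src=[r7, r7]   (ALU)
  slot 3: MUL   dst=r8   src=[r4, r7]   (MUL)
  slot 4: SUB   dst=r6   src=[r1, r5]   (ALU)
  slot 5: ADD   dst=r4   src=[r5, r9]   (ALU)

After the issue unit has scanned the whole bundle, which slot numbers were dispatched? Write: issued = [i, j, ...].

issued = [0, 1]

[0] MUL needs rd=2 wr=1: ok; after: ALU=3 MUL=0 MEM=1 BR=1, R=2, W=3
[1] ALU needs rd=2 wr=1: ok; after: ALU=2 MUL=0 MEM=1 BR=1, R=0, W=2
[2] ALU needs rd=1 wr=1: RD_PORT; after: ALU=2 MUL=0 MEM=1 BR=1, R=0, W=2
[3] MUL needs rd=2 wr=1: FU; after: ALU=2 MUL=0 MEM=1 BR=1, R=0, W=2
[4] ALU needs rd=2 wr=1: RD_PORT; after: ALU=2 MUL=0 MEM=1 BR=1, R=0, W=2
[5] ALU needs rd=2 wr=1: RD_PORT; after: ALU=2 MUL=0 MEM=1 BR=1, R=0, W=2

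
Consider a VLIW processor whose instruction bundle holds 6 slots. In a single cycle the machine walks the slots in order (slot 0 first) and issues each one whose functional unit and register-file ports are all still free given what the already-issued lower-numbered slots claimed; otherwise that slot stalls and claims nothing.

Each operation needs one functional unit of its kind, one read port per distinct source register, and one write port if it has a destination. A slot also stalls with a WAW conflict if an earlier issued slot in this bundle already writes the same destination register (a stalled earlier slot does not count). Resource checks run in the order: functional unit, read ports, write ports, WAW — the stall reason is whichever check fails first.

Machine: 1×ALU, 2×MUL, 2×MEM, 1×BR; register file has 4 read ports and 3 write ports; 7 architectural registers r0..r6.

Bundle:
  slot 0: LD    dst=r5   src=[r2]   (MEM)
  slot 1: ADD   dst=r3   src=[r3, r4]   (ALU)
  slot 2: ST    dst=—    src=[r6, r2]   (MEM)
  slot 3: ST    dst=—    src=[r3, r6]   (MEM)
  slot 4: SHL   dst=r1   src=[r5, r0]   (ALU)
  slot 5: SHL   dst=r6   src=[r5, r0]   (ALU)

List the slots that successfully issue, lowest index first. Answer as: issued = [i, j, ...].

issued = [0, 1]

(0) want 1×MEM +1rd +1wr — yes → AL1|MU2|ME1|BR1|rd3|wr2
(1) want 1×ALU +2rd +1wr — yes → AL0|MU2|ME1|BR1|rd1|wr1
(2) want 1×MEM +2rd +0wr — RD_PORT → AL0|MU2|ME1|BR1|rd1|wr1
(3) want 1×MEM +2rd +0wr — RD_PORT → AL0|MU2|ME1|BR1|rd1|wr1
(4) want 1×ALU +2rd +1wr — FU → AL0|MU2|ME1|BR1|rd1|wr1
(5) want 1×ALU +2rd +1wr — FU → AL0|MU2|ME1|BR1|rd1|wr1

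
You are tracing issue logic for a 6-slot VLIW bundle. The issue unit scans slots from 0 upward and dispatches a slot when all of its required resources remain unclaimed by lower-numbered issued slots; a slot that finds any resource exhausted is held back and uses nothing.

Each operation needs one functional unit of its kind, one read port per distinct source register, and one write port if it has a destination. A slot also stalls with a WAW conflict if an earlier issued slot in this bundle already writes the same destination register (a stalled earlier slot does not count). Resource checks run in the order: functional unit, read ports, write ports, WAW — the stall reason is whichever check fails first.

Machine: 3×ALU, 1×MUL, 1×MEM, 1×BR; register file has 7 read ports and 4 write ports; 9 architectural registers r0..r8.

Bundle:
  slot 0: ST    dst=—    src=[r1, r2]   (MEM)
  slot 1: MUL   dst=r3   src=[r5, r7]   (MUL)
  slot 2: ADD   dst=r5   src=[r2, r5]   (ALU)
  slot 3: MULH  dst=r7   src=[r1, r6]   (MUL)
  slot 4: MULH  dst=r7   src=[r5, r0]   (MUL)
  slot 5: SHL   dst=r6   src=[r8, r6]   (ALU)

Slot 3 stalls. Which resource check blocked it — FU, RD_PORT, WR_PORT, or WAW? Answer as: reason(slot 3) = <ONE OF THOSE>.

  0. MEM ⇒ go  {3A/1Mu/0Ld/1B | 5r 4w}
  1. MUL→r3 ⇒ go  {3A/0Mu/0Ld/1B | 3r 3w}
  2. ALU→r5 ⇒ go  {2A/0Mu/0Ld/1B | 1r 2w}
  3. MUL→r7 ⇒ no(FU)  {2A/0Mu/0Ld/1B | 1r 2w}
  4. MUL→r7 ⇒ no(FU)  {2A/0Mu/0Ld/1B | 1r 2w}
  5. ALU→r6 ⇒ no(RD_PORT)  {2A/0Mu/0Ld/1B | 1r 2w}

reason(slot 3) = FU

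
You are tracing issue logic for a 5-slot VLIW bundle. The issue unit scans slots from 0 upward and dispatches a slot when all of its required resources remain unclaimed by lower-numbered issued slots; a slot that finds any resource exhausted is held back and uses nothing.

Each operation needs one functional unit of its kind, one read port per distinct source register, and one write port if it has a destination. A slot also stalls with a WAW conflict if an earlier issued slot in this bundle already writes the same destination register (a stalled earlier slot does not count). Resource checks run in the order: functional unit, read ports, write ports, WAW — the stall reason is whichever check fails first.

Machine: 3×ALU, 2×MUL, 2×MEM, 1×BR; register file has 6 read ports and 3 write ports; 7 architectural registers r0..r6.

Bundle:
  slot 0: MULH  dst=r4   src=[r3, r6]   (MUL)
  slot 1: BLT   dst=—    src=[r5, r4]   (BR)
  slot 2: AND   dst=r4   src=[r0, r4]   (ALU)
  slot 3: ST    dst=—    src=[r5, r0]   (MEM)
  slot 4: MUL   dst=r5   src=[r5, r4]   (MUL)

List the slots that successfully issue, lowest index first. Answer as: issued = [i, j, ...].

slot 0 (MUL): ISSUE — free A3,Mu1,Ld2,B1 rp4 wp2
slot 1 (BR): ISSUE — free A3,Mu1,Ld2,B0 rp2 wp2
slot 2 (ALU): stall WAW — free A3,Mu1,Ld2,B0 rp2 wp2
slot 3 (MEM): ISSUE — free A3,Mu1,Ld1,B0 rp0 wp2
slot 4 (MUL): stall RD_PORT — free A3,Mu1,Ld1,B0 rp0 wp2

issued = [0, 1, 3]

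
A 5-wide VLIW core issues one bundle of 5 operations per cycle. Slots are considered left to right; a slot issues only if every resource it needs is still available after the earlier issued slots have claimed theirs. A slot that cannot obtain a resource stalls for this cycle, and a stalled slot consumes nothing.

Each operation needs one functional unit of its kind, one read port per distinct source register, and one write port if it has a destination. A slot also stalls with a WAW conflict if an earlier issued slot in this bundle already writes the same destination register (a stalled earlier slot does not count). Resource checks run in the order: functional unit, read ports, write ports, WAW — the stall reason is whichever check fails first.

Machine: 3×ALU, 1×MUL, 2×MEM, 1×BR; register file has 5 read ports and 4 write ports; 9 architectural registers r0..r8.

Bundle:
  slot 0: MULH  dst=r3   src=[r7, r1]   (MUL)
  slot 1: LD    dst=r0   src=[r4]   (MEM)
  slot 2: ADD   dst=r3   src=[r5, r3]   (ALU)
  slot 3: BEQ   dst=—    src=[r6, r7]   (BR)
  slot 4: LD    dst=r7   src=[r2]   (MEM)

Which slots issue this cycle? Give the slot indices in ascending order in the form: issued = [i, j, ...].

issued = [0, 1, 3]

[0] MUL needs rd=2 wr=1: ok; after: ALU=3 MUL=0 MEM=2 BR=1, R=3, W=3
[1] MEM needs rd=1 wr=1: ok; after: ALU=3 MUL=0 MEM=1 BR=1, R=2, W=2
[2] ALU needs rd=2 wr=1: WAW; after: ALU=3 MUL=0 MEM=1 BR=1, R=2, W=2
[3] BR needs rd=2 wr=0: ok; after: ALU=3 MUL=0 MEM=1 BR=0, R=0, W=2
[4] MEM needs rd=1 wr=1: RD_PORT; after: ALU=3 MUL=0 MEM=1 BR=0, R=0, W=2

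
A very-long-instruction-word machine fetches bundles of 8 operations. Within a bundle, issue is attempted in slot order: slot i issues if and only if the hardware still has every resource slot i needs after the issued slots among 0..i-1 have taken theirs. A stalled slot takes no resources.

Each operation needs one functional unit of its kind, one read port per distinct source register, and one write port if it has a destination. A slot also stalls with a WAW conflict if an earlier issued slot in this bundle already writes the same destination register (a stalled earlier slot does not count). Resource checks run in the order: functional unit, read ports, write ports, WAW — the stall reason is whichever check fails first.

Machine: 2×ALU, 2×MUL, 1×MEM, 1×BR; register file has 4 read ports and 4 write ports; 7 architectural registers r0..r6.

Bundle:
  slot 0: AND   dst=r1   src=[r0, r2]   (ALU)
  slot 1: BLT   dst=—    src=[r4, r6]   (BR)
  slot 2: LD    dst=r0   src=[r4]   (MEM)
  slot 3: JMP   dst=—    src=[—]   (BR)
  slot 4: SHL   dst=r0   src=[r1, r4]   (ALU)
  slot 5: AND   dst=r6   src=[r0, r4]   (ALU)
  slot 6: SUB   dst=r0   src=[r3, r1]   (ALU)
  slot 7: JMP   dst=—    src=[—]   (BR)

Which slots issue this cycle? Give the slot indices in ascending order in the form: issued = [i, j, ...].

[0] ALU needs rd=2 wr=1: ok; after: ALU=1 MUL=2 MEM=1 BR=1, R=2, W=3
[1] BR needs rd=2 wr=0: ok; after: ALU=1 MUL=2 MEM=1 BR=0, R=0, W=3
[2] MEM needs rd=1 wr=1: RD_PORT; after: ALU=1 MUL=2 MEM=1 BR=0, R=0, W=3
[3] BR needs rd=0 wr=0: FU; after: ALU=1 MUL=2 MEM=1 BR=0, R=0, W=3
[4] ALU needs rd=2 wr=1: RD_PORT; after: ALU=1 MUL=2 MEM=1 BR=0, R=0, W=3
[5] ALU needs rd=2 wr=1: RD_PORT; after: ALU=1 MUL=2 MEM=1 BR=0, R=0, W=3
[6] ALU needs rd=2 wr=1: RD_PORT; after: ALU=1 MUL=2 MEM=1 BR=0, R=0, W=3
[7] BR needs rd=0 wr=0: FU; after: ALU=1 MUL=2 MEM=1 BR=0, R=0, W=3

issued = [0, 1]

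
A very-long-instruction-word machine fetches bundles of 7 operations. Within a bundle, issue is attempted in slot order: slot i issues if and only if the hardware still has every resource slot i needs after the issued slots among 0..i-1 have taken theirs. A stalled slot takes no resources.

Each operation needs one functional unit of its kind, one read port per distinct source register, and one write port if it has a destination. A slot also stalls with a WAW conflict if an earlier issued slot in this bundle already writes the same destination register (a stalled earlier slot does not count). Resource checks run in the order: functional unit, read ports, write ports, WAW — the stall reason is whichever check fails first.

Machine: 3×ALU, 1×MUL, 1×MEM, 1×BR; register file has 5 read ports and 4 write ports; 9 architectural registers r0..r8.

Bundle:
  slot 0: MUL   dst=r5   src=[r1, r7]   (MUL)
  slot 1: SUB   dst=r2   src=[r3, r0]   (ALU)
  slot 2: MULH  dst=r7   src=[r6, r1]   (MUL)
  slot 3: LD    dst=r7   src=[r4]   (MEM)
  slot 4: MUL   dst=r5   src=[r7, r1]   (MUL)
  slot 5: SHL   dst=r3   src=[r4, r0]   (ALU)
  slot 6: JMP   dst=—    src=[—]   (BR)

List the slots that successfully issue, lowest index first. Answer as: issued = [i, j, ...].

issued = [0, 1, 3, 6]

[0] MUL needs rd=2 wr=1: ok; after: ALU=3 MUL=0 MEM=1 BR=1, R=3, W=3
[1] ALU needs rd=2 wr=1: ok; after: ALU=2 MUL=0 MEM=1 BR=1, R=1, W=2
[2] MUL needs rd=2 wr=1: FU; after: ALU=2 MUL=0 MEM=1 BR=1, R=1, W=2
[3] MEM needs rd=1 wr=1: ok; after: ALU=2 MUL=0 MEM=0 BR=1, R=0, W=1
[4] MUL needs rd=2 wr=1: FU; after: ALU=2 MUL=0 MEM=0 BR=1, R=0, W=1
[5] ALU needs rd=2 wr=1: RD_PORT; after: ALU=2 MUL=0 MEM=0 BR=1, R=0, W=1
[6] BR needs rd=0 wr=0: ok; after: ALU=2 MUL=0 MEM=0 BR=0, R=0, W=1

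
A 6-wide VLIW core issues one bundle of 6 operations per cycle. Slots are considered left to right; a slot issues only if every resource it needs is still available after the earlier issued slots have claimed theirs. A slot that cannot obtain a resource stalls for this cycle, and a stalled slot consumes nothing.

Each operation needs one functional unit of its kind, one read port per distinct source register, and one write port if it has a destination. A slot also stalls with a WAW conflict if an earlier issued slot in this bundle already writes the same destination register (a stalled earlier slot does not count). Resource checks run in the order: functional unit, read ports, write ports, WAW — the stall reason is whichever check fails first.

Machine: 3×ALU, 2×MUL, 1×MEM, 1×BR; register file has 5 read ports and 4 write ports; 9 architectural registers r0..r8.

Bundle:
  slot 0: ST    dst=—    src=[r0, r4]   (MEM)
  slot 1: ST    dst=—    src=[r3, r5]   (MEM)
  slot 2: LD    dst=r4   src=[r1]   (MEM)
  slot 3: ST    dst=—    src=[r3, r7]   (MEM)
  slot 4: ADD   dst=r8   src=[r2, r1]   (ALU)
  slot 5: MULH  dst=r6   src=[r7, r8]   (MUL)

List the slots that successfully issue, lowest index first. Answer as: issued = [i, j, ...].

issued = [0, 4]

[0] MEM needs rd=2 wr=0: ok; after: ALU=3 MUL=2 MEM=0 BR=1, R=3, W=4
[1] MEM needs rd=2 wr=0: FU; after: ALU=3 MUL=2 MEM=0 BR=1, R=3, W=4
[2] MEM needs rd=1 wr=1: FU; after: ALU=3 MUL=2 MEM=0 BR=1, R=3, W=4
[3] MEM needs rd=2 wr=0: FU; after: ALU=3 MUL=2 MEM=0 BR=1, R=3, W=4
[4] ALU needs rd=2 wr=1: ok; after: ALU=2 MUL=2 MEM=0 BR=1, R=1, W=3
[5] MUL needs rd=2 wr=1: RD_PORT; after: ALU=2 MUL=2 MEM=0 BR=1, R=1, W=3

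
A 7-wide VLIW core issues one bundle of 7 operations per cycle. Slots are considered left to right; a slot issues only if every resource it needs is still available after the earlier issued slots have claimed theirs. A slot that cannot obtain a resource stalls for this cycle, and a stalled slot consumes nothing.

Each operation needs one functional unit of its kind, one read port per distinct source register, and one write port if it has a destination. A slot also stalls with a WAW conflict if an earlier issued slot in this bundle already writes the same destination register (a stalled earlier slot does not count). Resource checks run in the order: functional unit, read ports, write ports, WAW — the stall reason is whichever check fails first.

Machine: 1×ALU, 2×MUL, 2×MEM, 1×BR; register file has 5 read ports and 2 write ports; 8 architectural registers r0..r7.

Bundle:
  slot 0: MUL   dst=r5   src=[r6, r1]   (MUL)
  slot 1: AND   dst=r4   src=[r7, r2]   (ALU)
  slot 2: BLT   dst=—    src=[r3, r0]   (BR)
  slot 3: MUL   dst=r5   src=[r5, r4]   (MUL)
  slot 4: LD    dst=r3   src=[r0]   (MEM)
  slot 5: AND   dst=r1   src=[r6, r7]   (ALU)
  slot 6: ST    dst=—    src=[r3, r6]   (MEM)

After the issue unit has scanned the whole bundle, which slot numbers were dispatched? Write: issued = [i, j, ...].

(0) want 1×MUL +2rd +1wr — yes → AL1|MU1|ME2|BR1|rd3|wr1
(1) want 1×ALU +2rd +1wr — yes → AL0|MU1|ME2|BR1|rd1|wr0
(2) want 1×BR +2rd +0wr — RD_PORT → AL0|MU1|ME2|BR1|rd1|wr0
(3) want 1×MUL +2rd +1wr — RD_PORT → AL0|MU1|ME2|BR1|rd1|wr0
(4) want 1×MEM +1rd +1wr — WR_PORT → AL0|MU1|ME2|BR1|rd1|wr0
(5) want 1×ALU +2rd +1wr — FU → AL0|MU1|ME2|BR1|rd1|wr0
(6) want 1×MEM +2rd +0wr — RD_PORT → AL0|MU1|ME2|BR1|rd1|wr0

issued = [0, 1]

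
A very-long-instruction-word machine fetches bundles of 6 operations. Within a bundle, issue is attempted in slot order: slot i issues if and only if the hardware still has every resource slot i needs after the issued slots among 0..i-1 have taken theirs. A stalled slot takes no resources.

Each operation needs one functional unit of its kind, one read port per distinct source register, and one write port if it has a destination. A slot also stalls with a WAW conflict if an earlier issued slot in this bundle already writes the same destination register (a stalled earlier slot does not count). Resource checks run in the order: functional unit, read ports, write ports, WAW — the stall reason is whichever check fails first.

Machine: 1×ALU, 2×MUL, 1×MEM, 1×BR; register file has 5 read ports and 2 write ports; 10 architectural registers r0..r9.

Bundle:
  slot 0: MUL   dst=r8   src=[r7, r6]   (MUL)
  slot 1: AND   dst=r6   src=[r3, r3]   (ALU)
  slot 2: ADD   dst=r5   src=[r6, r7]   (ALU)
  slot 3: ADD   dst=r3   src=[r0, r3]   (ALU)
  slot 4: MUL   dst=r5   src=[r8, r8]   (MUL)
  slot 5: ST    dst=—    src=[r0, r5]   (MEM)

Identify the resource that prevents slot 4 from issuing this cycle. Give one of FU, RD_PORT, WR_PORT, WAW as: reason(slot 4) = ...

(0) want 1×MUL +2rd +1wr — yes → AL1|MU1|ME1|BR1|rd3|wr1
(1) want 1×ALU +1rd +1wr — yes → AL0|MU1|ME1|BR1|rd2|wr0
(2) want 1×ALU +2rd +1wr — FU → AL0|MU1|ME1|BR1|rd2|wr0
(3) want 1×ALU +2rd +1wr — FU → AL0|MU1|ME1|BR1|rd2|wr0
(4) want 1×MUL +1rd +1wr — WR_PORT → AL0|MU1|ME1|BR1|rd2|wr0
(5) want 1×MEM +2rd +0wr — yes → AL0|MU1|ME0|BR1|rd0|wr0

reason(slot 4) = WR_PORT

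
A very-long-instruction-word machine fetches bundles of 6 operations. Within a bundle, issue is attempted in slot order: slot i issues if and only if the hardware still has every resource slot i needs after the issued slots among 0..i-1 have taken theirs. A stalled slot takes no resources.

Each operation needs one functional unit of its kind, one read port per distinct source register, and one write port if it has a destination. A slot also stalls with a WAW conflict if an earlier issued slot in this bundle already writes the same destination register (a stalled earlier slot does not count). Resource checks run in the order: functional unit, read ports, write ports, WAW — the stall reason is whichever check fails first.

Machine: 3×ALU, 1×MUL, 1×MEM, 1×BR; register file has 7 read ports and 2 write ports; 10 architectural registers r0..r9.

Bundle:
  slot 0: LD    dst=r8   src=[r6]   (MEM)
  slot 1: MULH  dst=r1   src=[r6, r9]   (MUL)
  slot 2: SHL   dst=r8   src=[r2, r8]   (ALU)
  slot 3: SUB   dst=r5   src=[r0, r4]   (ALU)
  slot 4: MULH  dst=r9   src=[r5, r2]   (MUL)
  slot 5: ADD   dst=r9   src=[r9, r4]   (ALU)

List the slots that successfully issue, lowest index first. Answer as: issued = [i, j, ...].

issued = [0, 1]

[0] MEM needs rd=1 wr=1: ok; after: ALU=3 MUL=1 MEM=0 BR=1, R=6, W=1
[1] MUL needs rd=2 wr=1: ok; after: ALU=3 MUL=0 MEM=0 BR=1, R=4, W=0
[2] ALU needs rd=2 wr=1: WR_PORT; after: ALU=3 MUL=0 MEM=0 BR=1, R=4, W=0
[3] ALU needs rd=2 wr=1: WR_PORT; after: ALU=3 MUL=0 MEM=0 BR=1, R=4, W=0
[4] MUL needs rd=2 wr=1: FU; after: ALU=3 MUL=0 MEM=0 BR=1, R=4, W=0
[5] ALU needs rd=2 wr=1: WR_PORT; after: ALU=3 MUL=0 MEM=0 BR=1, R=4, W=0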